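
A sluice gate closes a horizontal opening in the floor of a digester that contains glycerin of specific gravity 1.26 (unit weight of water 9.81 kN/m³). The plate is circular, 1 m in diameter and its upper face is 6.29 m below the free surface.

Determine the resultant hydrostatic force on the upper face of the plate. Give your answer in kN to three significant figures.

F ≈ 61.1 kN

γ = 1.26 × 9.81 = 12.3606 kN/m³.
The plate is horizontal, so pressure is uniform at p = γ·h = 12.3606 × 6.29 = 77.7482 kN/m².
A = π(0.5)² = 0.785398 m².
F = p·A = 77.7482 × 0.785398 = 61.0633 kN.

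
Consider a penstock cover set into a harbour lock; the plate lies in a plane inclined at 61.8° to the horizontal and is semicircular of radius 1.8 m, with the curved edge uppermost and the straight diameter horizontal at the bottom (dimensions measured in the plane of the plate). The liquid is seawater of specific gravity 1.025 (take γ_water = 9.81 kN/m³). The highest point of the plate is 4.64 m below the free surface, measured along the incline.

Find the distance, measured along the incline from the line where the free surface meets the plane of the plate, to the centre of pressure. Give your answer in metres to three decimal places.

y_p = 5.716 m

γ = 1.025 × 9.81 = 10.05525 kN/m³.
Let θ = 61.8° be the plate's angle to the horizontal; measure y along the incline from where the plane meets the free surface. Vertical depth h = y·sinθ with sinθ = 0.881303.
The centroid lies 4r/(3π) = 0.763944 m above the diameter, so r − 4r/(3π) = 1.8 − 0.763944 = 1.03606 m below the topmost point, so y_c = 4.64 + 1.03606 = 5.67606 m and h_c = 5.67606 × 0.881303 = 5.00233 m.
A = πr²/2 = π × 1.8²/2 = 5.08938 m².
Resultant F = γ·h_c·A = 10.05525 × 5.00233 × 5.08938 = 255.994 kN.
I_c = (π/8 − 8/(9π))·r⁴ = 0.109757 × 1.8⁴ = 1.15219 m⁴.
Centre of pressure: y_p = y_c + I_c/(y_c·A) = 5.67606 + 1.15219/(5.67606 × 5.08938) = 5.67606 + 0.0398852 = 5.71595 m along the plane.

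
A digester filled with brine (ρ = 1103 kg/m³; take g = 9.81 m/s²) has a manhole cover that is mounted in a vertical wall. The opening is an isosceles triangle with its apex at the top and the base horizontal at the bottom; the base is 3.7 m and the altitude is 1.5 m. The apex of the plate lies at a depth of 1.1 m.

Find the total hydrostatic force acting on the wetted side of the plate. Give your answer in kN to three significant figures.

F ≈ 63.1 kN

γ = ρg = 1103 × 9.81 / 1000 = 10.82043 kN/m³.
With the apex up, the centroid sits 2h/3 = 2 × 1.5/3 = 1 m below the apex, so the centroid depth is h_c = 1.1 + 1 = 2.1 m.
A = ½ × 3.7 × 1.5 = 2.775 m².
Resultant F = γ·h_c·A = 10.82043 × 2.1 × 2.775 = 63.0561 kN.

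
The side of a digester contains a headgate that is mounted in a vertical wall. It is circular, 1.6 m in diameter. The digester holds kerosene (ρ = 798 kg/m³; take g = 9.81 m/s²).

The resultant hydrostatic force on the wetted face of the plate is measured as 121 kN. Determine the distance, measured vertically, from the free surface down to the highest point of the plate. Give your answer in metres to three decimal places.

d_top ≈ 6.887 m

γ = ρg = 798 × 9.81 / 1000 = 7.82838 kN/m³.
A = π(0.8)² = 2.01062 m².
From F = γ·h_c·A, the centroid depth is h_c = 121/(7.82838 × 2.01062) = 7.68747 m.
The centroid is at the centre, 0.8 m below the top of the plate, so the highest point sits at h_top = 7.68747 − 0.8 = 6.88747 m below the surface.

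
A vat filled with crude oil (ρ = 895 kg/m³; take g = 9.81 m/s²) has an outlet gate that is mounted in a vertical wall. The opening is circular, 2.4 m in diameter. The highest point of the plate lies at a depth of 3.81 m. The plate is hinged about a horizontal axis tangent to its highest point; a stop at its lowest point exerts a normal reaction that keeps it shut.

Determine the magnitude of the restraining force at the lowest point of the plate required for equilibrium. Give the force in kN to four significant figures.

γ = ρg = 895 × 9.81 / 1000 = 8.77995 kN/m³.
The centroid is at the centre, 1.2 m below the top of the plate, so the centroid depth is h_c = 3.81 + 1.2 = 5.01 m.
A = π(1.2)² = 4.52389 m².
Resultant F = γ·h_c·A = 8.77995 × 5.01 × 4.52389 = 198.995 kN.
I_c = πr⁴/4 = π × 1.2⁴/4 = 1.6286 m⁴.
Centre of pressure: y_p = y_c + I_c/(y_c·A) = 5.01 + 1.6286/(5.01 × 4.52389) = 5.01 + 0.0718563 = 5.08186 m along the plane.
The resultant acts 1.2 + 0.0718563 = 1.27186 m (along the plate) below the hinge at the top edge, so the moment about the hinge is M = F × 1.27186 = 198.995 × 1.27186 = 253.094 kN·m.
A normal force at the bottom, 2.4 m from the hinge, must supply this moment: P = 253.094/2.4 = 105.456 kN.

P ≈ 105.5 kN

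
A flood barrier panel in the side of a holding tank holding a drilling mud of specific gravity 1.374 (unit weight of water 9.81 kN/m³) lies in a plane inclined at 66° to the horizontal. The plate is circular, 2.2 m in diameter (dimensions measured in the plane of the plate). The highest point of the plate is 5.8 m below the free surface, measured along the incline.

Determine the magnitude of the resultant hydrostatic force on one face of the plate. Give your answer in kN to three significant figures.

γ = 1.374 × 9.81 = 13.47894 kN/m³.
Let θ = 66° be the plate's angle to the horizontal; measure y along the incline from where the plane meets the free surface. Vertical depth h = y·sinθ with sinθ = 0.913545.
The centroid is at the centre, 1.1 m below the top of the plate, so y_c = 5.8 + 1.1 = 6.9 m and h_c = 6.9 × 0.913545 = 6.30346 m.
A = π(1.1)² = 3.80133 m².
Resultant F = γ·h_c·A = 13.47894 × 6.30346 × 3.80133 = 322.976 kN.

F ≈ 323 kN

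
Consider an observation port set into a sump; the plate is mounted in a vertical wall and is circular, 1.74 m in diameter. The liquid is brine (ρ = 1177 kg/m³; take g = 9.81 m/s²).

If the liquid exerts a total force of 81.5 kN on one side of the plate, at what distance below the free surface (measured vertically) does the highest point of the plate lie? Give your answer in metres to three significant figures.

d_top ≈ 2.10 m

γ = ρg = 1177 × 9.81 / 1000 = 11.54637 kN/m³.
A = π(0.87)² = 2.37787 m².
From F = γ·h_c·A, the centroid depth is h_c = 81.5/(11.54637 × 2.37787) = 2.96841 m.
The centroid is at the centre, 0.87 m below the top of the plate, so the highest point sits at h_top = 2.96841 − 0.87 = 2.09841 m below the surface.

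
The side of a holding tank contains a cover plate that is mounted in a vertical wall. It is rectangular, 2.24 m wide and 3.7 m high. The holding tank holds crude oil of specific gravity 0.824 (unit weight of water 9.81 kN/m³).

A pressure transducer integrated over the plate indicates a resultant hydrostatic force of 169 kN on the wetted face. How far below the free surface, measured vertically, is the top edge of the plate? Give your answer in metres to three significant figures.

γ = 0.824 × 9.81 = 8.08344 kN/m³.
A = 2.24 × 3.7 = 8.288 m².
From F = γ·h_c·A, the centroid depth is h_c = 169/(8.08344 × 8.288) = 2.52256 m.
The centroid lies 3.7/2 = 1.85 m below the top edge, so the top edge sits at h_top = 2.52256 − 1.85 = 0.67256 m below the surface.

d_top ≈ 0.673 m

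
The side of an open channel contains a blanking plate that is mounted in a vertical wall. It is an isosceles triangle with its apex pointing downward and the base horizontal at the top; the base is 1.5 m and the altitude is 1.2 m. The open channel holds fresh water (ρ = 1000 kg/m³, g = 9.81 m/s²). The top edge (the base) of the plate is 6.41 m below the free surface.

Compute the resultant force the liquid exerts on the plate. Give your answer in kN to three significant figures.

γ = ρg = 1000 × 9.81 = 9810 N/m³ = 9.81 kN/m³.
With the apex down, the centroid sits h/3 = 1.2/3 = 0.4 m below the base (the top edge), so the centroid depth is h_c = 6.41 + 0.4 = 6.81 m.
A = ½ × 1.5 × 1.2 = 0.9 m².
Resultant F = γ·h_c·A = 9.81 × 6.81 × 0.9 = 60.1255 kN.

F ≈ 60.1 kN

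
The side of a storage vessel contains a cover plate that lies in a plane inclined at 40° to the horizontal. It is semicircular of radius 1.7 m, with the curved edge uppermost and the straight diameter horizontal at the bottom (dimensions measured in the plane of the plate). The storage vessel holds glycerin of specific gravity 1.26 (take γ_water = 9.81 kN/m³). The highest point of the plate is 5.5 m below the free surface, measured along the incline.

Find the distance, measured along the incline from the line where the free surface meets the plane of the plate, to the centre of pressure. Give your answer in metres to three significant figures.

γ = 1.26 × 9.81 = 12.3606 kN/m³.
Let θ = 40° be the plate's angle to the horizontal; measure y along the incline from where the plane meets the free surface. Vertical depth h = y·sinθ with sinθ = 0.642788.
The centroid lies 4r/(3π) = 0.721502 m above the diameter, so r − 4r/(3π) = 1.7 − 0.721502 = 0.978498 m below the topmost point, so y_c = 5.5 + 0.978498 = 6.4785 m and h_c = 6.4785 × 0.642788 = 4.1643 m.
A = πr²/2 = π × 1.7²/2 = 4.5396 m².
Resultant F = γ·h_c·A = 12.3606 × 4.1643 × 4.5396 = 233.668 kN.
I_c = (π/8 − 8/(9π))·r⁴ = 0.109757 × 1.7⁴ = 0.916701 m⁴.
Centre of pressure: y_p = y_c + I_c/(y_c·A) = 6.4785 + 0.916701/(6.4785 × 4.5396) = 6.4785 + 0.0311699 = 6.50967 m along the plane.

y_p = 6.51 m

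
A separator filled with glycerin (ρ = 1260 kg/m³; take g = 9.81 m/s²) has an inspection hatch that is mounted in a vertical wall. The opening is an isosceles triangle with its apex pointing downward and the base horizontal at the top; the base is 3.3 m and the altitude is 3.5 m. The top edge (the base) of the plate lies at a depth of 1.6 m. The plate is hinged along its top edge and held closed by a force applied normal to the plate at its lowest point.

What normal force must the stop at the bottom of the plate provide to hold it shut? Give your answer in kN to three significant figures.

P ≈ 79.7 kN

γ = ρg = 1260 × 9.81 / 1000 = 12.3606 kN/m³.
With the apex down, the centroid sits h/3 = 3.5/3 = 1.16667 m below the base (the top edge), so the centroid depth is h_c = 1.6 + 1.16667 = 2.76667 m.
A = ½ × 3.3 × 3.5 = 5.775 m².
Resultant F = γ·h_c·A = 12.3606 × 2.76667 × 5.775 = 197.492 kN.
I_c = b·h³/36 = 3.3 × 3.5³/36 = 3.93021 m⁴.
Centre of pressure: y_p = y_c + I_c/(y_c·A) = 2.76667 + 3.93021/(2.76667 × 5.775) = 2.76667 + 0.245984 = 3.01265 m along the plane.
The resultant acts 1.16667 + 0.245984 = 1.41265 m (along the plate) below the hinge at the top edge, so the moment about the hinge is M = F × 1.41265 = 197.492 × 1.41265 = 278.987 kN·m.
A normal force at the bottom, 3.5 m from the hinge, must supply this moment: P = 278.987/3.5 = 79.7106 kN.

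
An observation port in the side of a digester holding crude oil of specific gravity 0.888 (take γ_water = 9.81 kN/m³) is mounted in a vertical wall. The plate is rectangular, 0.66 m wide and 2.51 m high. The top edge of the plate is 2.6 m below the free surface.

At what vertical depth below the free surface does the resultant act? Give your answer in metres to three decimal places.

γ = 0.888 × 9.81 = 8.71128 kN/m³.
The centroid lies 2.51/2 = 1.255 m below the top edge, so the centroid depth is h_c = 2.6 + 1.255 = 3.855 m.
A = 0.66 × 2.51 = 1.6566 m².
Resultant F = γ·h_c·A = 8.71128 × 3.855 × 1.6566 = 55.6319 kN.
I_c = b·h³/12 = 0.66 × 2.51³/12 = 0.869729 m⁴.
Centre of pressure: y_p = y_c + I_c/(y_c·A) = 3.855 + 0.869729/(3.855 × 1.6566) = 3.855 + 0.136189 = 3.99119 m along the plane.

h_p = 3.991 m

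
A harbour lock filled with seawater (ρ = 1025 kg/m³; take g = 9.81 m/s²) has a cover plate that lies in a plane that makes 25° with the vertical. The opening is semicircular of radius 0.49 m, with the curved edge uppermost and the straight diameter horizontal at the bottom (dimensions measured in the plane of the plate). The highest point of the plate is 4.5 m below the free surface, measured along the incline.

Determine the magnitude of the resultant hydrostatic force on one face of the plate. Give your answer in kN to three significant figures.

γ = ρg = 1025 × 9.81 / 1000 = 10.05525 kN/m³.
The plate makes 25° with the vertical, i.e. θ = 90° − 25° = 65° to the horizontal. Measuring y along the incline from the free-surface line, vertical depth h = y·sinθ with sinθ = 0.906308.
The centroid lies 4r/(3π) = 0.207962 m above the diameter, so r − 4r/(3π) = 0.49 − 0.207962 = 0.282038 m below the topmost point, so y_c = 4.5 + 0.282038 = 4.78204 m and h_c = 4.78204 × 0.906308 = 4.334 m.
A = πr²/2 = π × 0.49²/2 = 0.377148 m².
Resultant F = γ·h_c·A = 10.05525 × 4.334 × 0.377148 = 16.4359 kN.

F ≈ 16.4 kN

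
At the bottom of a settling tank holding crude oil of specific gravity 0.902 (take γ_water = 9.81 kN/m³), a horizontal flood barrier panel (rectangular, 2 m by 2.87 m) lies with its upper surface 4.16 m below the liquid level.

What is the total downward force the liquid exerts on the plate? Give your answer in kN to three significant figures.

F ≈ 211 kN

γ = 0.902 × 9.81 = 8.84862 kN/m³.
The plate is horizontal, so pressure is uniform at p = γ·h = 8.84862 × 4.16 = 36.8103 kN/m².
A = 2 × 2.87 = 5.74 m².
F = p·A = 36.8103 × 5.74 = 211.291 kN.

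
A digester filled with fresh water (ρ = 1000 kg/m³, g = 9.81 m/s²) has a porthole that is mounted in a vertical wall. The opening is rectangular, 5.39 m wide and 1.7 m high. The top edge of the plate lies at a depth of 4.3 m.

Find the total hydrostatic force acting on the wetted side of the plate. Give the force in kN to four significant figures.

γ = ρg = 1000 × 9.81 = 9810 N/m³ = 9.81 kN/m³.
The centroid lies 1.7/2 = 0.85 m below the top edge, so the centroid depth is h_c = 4.3 + 0.85 = 5.15 m.
A = 5.39 × 1.7 = 9.163 m².
Resultant F = γ·h_c·A = 9.81 × 5.15 × 9.163 = 462.929 kN.

F ≈ 462.9 kN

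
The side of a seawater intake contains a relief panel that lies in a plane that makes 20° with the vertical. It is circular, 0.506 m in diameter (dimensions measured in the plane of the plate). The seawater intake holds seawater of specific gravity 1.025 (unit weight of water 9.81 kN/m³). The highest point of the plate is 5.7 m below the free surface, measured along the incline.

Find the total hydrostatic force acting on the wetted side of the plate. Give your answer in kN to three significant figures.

F ≈ 11.3 kN

γ = 1.025 × 9.81 = 10.05525 kN/m³.
The plate makes 20° with the vertical, i.e. θ = 90° − 20° = 70° to the horizontal. Measuring y along the incline from the free-surface line, vertical depth h = y·sinθ with sinθ = 0.939693.
The centroid is at the centre, 0.253 m below the top of the plate, so y_c = 5.7 + 0.253 = 5.953 m and h_c = 5.953 × 0.939693 = 5.59399 m.
A = π(0.253)² = 0.20109 m².
Resultant F = γ·h_c·A = 10.05525 × 5.59399 × 0.20109 = 11.3111 kN.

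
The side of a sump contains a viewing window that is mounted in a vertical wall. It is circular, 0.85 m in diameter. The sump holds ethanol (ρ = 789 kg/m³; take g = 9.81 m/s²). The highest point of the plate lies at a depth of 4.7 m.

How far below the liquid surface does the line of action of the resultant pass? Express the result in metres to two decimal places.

h_p = 5.13 m

γ = ρg = 789 × 9.81 / 1000 = 7.74009 kN/m³.
The centroid is at the centre, 0.425 m below the top of the plate, so the centroid depth is h_c = 4.7 + 0.425 = 5.125 m.
A = π(0.425)² = 0.56745 m².
Resultant F = γ·h_c·A = 7.74009 × 5.125 × 0.56745 = 22.5096 kN.
I_c = πr⁴/4 = π × 0.425⁴/4 = 0.0256239 m⁴.
Centre of pressure: y_p = y_c + I_c/(y_c·A) = 5.125 + 0.0256239/(5.125 × 0.56745) = 5.125 + 0.00881097 = 5.13381 m along the plane.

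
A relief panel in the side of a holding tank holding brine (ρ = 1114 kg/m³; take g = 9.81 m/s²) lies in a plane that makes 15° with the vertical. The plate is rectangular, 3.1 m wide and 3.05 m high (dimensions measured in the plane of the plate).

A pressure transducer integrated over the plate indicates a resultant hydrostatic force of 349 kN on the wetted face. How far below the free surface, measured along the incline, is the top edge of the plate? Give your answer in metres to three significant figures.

γ = ρg = 1114 × 9.81 / 1000 = 10.92834 kN/m³.
A = 3.1 × 3.05 = 9.455 m².
From F = γ·h_c·A, the centroid depth is h_c = 349/(10.92834 × 9.455) = 3.37761 m.
The plate makes 15° with the vertical, i.e. θ = 90° − 15° = 75° to the horizontal. Measuring y along the incline from the free-surface line, vertical depth h = y·sinθ with sinθ = 0.965926.
Along the incline, y_c = h_c/sinθ = 3.37761/0.965926 = 3.49676 m.
The centroid lies 3.05/2 = 1.525 m below the top edge, so the top edge sits at y_top = 3.49676 − 1.525 = 1.97176 m along the incline.

y_top ≈ 1.97 m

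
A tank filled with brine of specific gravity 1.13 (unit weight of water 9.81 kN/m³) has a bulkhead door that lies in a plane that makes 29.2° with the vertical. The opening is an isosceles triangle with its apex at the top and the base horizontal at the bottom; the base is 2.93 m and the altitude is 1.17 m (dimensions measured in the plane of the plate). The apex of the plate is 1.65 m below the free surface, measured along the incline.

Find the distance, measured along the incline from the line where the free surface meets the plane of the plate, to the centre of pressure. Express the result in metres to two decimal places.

y_p = 2.46 m

γ = 1.13 × 9.81 = 11.0853 kN/m³.
The plate makes 29.2° with the vertical, i.e. θ = 90° − 29.2° = 60.8° to the horizontal. Measuring y along the incline from the free-surface line, vertical depth h = y·sinθ with sinθ = 0.872922.
With the apex up, the centroid sits 2h/3 = 2 × 1.17/3 = 0.78 m below the apex, so y_c = 1.65 + 0.78 = 2.43 m and h_c = 2.43 × 0.872922 = 2.1212 m.
A = ½ × 2.93 × 1.17 = 1.71405 m².
Resultant F = γ·h_c·A = 11.0853 × 2.1212 × 1.71405 = 40.3044 kN.
I_c = b·h³/36 = 2.93 × 1.17³/36 = 0.130354 m⁴.
Centre of pressure: y_p = y_c + I_c/(y_c·A) = 2.43 + 0.130354/(2.43 × 1.71405) = 2.43 + 0.0312964 = 2.4613 m along the plane.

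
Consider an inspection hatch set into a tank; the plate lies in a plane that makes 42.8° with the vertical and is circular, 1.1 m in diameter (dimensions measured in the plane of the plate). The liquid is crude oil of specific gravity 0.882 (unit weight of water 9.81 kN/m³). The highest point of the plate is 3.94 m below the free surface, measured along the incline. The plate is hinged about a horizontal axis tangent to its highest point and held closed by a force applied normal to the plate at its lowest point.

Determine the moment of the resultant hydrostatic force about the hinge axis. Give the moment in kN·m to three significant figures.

γ = 0.882 × 9.81 = 8.65242 kN/m³.
The plate makes 42.8° with the vertical, i.e. θ = 90° − 42.8° = 47.2° to the horizontal. Measuring y along the incline from the free-surface line, vertical depth h = y·sinθ with sinθ = 0.733730.
The centroid is at the centre, 0.55 m below the top of the plate, so y_c = 3.94 + 0.55 = 4.49 m and h_c = 4.49 × 0.733730 = 3.29445 m.
A = π(0.55)² = 0.950332 m².
Resultant F = γ·h_c·A = 8.65242 × 3.29445 × 0.950332 = 27.0892 kN.
I_c = πr⁴/4 = π × 0.55⁴/4 = 0.0718688 m⁴.
Centre of pressure: y_p = y_c + I_c/(y_c·A) = 4.49 + 0.0718688/(4.49 × 0.950332) = 4.49 + 0.016843 = 4.50684 m along the plane.
The resultant acts 0.55 + 0.016843 = 0.566843 m (along the plate) below the hinge at the top edge, so the moment about the hinge is M = F × 0.566843 = 27.0892 × 0.566843 = 15.3553 kN·m.

M ≈ 15.4 kN·m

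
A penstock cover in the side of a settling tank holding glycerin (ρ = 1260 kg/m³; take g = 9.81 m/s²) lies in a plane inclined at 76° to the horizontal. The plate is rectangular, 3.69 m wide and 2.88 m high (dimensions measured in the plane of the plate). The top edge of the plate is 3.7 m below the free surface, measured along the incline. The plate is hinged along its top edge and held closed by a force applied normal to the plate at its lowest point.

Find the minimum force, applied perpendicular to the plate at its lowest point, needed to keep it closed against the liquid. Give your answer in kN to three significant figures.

γ = ρg = 1260 × 9.81 / 1000 = 12.3606 kN/m³.
Let θ = 76° be the plate's angle to the horizontal; measure y along the incline from where the plane meets the free surface. Vertical depth h = y·sinθ with sinθ = 0.970296.
The centroid lies 2.88/2 = 1.44 m below the top edge, so y_c = 3.7 + 1.44 = 5.14 m and h_c = 5.14 × 0.970296 = 4.98732 m.
A = 3.69 × 2.88 = 10.6272 m².
Resultant F = γ·h_c·A = 12.3606 × 4.98732 × 10.6272 = 655.127 kN.
I_c = b·h³/12 = 3.69 × 2.88³/12 = 7.34552 m⁴.
Centre of pressure: y_p = y_c + I_c/(y_c·A) = 5.14 + 7.34552/(5.14 × 10.6272) = 5.14 + 0.134475 = 5.27447 m along the plane.
The resultant acts 1.44 + 0.134475 = 1.57448 m (along the plate) below the hinge at the top edge, so the moment about the hinge is M = F × 1.57448 = 655.127 × 1.57448 = 1031.48 kN·m.
A normal force at the bottom, 2.88 m from the hinge, must supply this moment: P = 1031.48/2.88 = 358.153 kN.

P ≈ 358 kN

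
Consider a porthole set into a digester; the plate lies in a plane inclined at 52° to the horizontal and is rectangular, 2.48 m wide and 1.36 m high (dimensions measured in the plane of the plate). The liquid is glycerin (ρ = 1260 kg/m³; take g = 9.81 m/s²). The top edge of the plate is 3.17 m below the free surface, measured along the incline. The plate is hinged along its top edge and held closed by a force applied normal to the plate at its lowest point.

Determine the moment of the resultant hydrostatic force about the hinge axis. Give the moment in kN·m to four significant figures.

M ≈ 91.07 kN·m

γ = ρg = 1260 × 9.81 / 1000 = 12.3606 kN/m³.
Let θ = 52° be the plate's angle to the horizontal; measure y along the incline from where the plane meets the free surface. Vertical depth h = y·sinθ with sinθ = 0.788011.
The centroid lies 1.36/2 = 0.68 m below the top edge, so y_c = 3.17 + 0.68 = 3.85 m and h_c = 3.85 × 0.788011 = 3.03384 m.
A = 2.48 × 1.36 = 3.3728 m².
Resultant F = γ·h_c·A = 12.3606 × 3.03384 × 3.3728 = 126.48 kN.
I_c = b·h³/12 = 2.48 × 1.36³/12 = 0.519861 m⁴.
Centre of pressure: y_p = y_c + I_c/(y_c·A) = 3.85 + 0.519861/(3.85 × 3.3728) = 3.85 + 0.0400346 = 3.89003 m along the plane.
The resultant acts 0.68 + 0.0400346 = 0.720035 m (along the plate) below the hinge at the top edge, so the moment about the hinge is M = F × 0.720035 = 126.48 × 0.720035 = 91.07 kN·m.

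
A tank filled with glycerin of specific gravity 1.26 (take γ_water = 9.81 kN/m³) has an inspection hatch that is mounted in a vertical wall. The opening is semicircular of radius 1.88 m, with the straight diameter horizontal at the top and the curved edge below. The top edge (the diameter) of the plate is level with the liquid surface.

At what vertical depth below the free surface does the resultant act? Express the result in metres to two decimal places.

γ = 1.26 × 9.81 = 12.3606 kN/m³.
The centroid of a semicircle lies 4r/(3π) = 0.797897 m from the diameter, here below the top edge, so the centroid depth is h_c = 0.797897 m.
A = πr²/2 = π × 1.88²/2 = 5.55182 m².
Resultant F = γ·h_c·A = 12.3606 × 0.797897 × 5.55182 = 54.7547 kN.
I_c = (π/8 − 8/(9π))·r⁴ = 0.109757 × 1.88⁴ = 1.37108 m⁴.
Centre of pressure: y_p = y_c + I_c/(y_c·A) = 0.797897 + 1.37108/(0.797897 × 5.55182) = 0.797897 + 0.309514 = 1.10741 m along the plane.

h_p = 1.11 m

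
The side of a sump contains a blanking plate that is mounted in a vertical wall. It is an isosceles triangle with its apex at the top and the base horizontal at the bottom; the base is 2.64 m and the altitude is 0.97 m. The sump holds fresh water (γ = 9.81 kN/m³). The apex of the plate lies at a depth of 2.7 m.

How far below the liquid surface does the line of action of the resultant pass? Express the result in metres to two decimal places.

h_p = 3.36 m

γ = 9.81 kN/m³.
With the apex up, the centroid sits 2h/3 = 2 × 0.97/3 = 0.646667 m below the apex, so the centroid depth is h_c = 2.7 + 0.646667 = 3.34667 m.
A = ½ × 2.64 × 0.97 = 1.2804 m².
Resultant F = γ·h_c·A = 9.81 × 3.34667 × 1.2804 = 42.0366 kN.
I_c = b·h³/36 = 2.64 × 0.97³/36 = 0.0669294 m⁴.
Centre of pressure: y_p = y_c + I_c/(y_c·A) = 3.34667 + 0.0669294/(3.34667 × 1.2804) = 3.34667 + 0.0156192 = 3.36229 m along the plane.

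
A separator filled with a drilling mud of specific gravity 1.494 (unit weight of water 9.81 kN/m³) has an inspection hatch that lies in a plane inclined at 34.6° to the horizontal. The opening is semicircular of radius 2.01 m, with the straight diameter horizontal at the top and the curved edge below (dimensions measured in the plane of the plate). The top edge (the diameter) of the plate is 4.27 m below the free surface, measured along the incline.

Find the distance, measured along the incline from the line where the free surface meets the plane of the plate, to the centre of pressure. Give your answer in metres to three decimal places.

y_p = 5.178 m

γ = 1.494 × 9.81 = 14.65614 kN/m³.
Let θ = 34.6° be the plate's angle to the horizontal; measure y along the incline from where the plane meets the free surface. Vertical depth h = y·sinθ with sinθ = 0.567844.
The centroid of a semicircle lies 4r/(3π) = 0.85307 m from the diameter, here below the top edge, so y_c = 4.27 + 0.85307 = 5.12307 m and h_c = 5.12307 × 0.567844 = 2.9091 m.
A = πr²/2 = π × 2.01²/2 = 6.34617 m².
Resultant F = γ·h_c·A = 14.65614 × 2.9091 × 6.34617 = 270.576 kN.
I_c = (π/8 − 8/(9π))·r⁴ = 0.109757 × 2.01⁴ = 1.7915 m⁴.
Centre of pressure: y_p = y_c + I_c/(y_c·A) = 5.12307 + 1.7915/(5.12307 × 6.34617) = 5.12307 + 0.0551029 = 5.17817 m along the plane.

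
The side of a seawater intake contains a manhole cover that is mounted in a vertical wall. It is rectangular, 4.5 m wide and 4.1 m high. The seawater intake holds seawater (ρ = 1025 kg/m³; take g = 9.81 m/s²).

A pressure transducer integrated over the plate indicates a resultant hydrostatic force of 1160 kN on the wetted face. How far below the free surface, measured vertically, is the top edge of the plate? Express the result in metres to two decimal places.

γ = ρg = 1025 × 9.81 / 1000 = 10.05525 kN/m³.
A = 4.5 × 4.1 = 18.45 m².
From F = γ·h_c·A, the centroid depth is h_c = 1160/(10.05525 × 18.45) = 6.25272 m.
The centroid lies 4.1/2 = 2.05 m below the top edge, so the top edge sits at h_top = 6.25272 − 2.05 = 4.20272 m below the surface.

d_top ≈ 4.20 m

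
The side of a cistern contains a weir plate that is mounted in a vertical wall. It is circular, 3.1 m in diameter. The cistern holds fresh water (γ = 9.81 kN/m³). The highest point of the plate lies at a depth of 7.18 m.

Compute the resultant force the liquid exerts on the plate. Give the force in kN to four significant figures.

γ = 9.81 kN/m³.
The centroid is at the centre, 1.55 m below the top of the plate, so the centroid depth is h_c = 7.18 + 1.55 = 8.73 m.
A = π(1.55)² = 7.54768 m².
Resultant F = γ·h_c·A = 9.81 × 8.73 × 7.54768 = 646.393 kN.

F ≈ 646.4 kN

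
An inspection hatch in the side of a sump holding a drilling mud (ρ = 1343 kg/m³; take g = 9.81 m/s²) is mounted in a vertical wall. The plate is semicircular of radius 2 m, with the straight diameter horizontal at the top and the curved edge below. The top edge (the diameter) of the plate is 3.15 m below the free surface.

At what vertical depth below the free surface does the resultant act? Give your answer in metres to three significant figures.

h_p = 4.07 m

γ = ρg = 1343 × 9.81 / 1000 = 13.17483 kN/m³.
The centroid of a semicircle lies 4r/(3π) = 0.848826 m from the diameter, here below the top edge, so the centroid depth is h_c = 3.15 + 0.848826 = 3.99883 m.
A = πr²/2 = π × 2²/2 = 6.28319 m².
Resultant F = γ·h_c·A = 13.17483 × 3.99883 × 6.28319 = 331.023 kN.
I_c = (π/8 − 8/(9π))·r⁴ = 0.109757 × 2⁴ = 1.75611 m⁴.
Centre of pressure: y_p = y_c + I_c/(y_c·A) = 3.99883 + 1.75611/(3.99883 × 6.28319) = 3.99883 + 0.0698938 = 4.06872 m along the plane.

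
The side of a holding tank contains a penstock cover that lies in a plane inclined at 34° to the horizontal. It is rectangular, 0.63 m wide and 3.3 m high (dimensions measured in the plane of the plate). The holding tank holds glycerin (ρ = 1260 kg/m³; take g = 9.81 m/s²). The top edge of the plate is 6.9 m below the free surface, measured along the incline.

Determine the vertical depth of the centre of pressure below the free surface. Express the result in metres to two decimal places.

γ = ρg = 1260 × 9.81 / 1000 = 12.3606 kN/m³.
Let θ = 34° be the plate's angle to the horizontal; measure y along the incline from where the plane meets the free surface. Vertical depth h = y·sinθ with sinθ = 0.559193.
The centroid lies 3.3/2 = 1.65 m below the top edge, so y_c = 6.9 + 1.65 = 8.55 m and h_c = 8.55 × 0.559193 = 4.7811 m.
A = 0.63 × 3.3 = 2.079 m².
Resultant F = γ·h_c·A = 12.3606 × 4.7811 × 2.079 = 122.863 kN.
I_c = b·h³/12 = 0.63 × 3.3³/12 = 1.88669 m⁴.
Centre of pressure: y_p = y_c + I_c/(y_c·A) = 8.55 + 1.88669/(8.55 × 2.079) = 8.55 + 0.10614 = 8.65614 m along the plane.
Vertically, h_p = y_p·sinθ = 8.65614 × 0.559193 = 4.84045 m.

h_p = 4.84 m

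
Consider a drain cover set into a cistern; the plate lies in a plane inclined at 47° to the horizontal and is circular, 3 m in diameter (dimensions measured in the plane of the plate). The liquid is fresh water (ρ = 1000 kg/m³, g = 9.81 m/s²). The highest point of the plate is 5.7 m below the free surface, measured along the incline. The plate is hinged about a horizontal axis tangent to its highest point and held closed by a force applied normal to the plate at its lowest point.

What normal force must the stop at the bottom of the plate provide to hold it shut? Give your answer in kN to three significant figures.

P ≈ 192 kN

γ = ρg = 1000 × 9.81 = 9810 N/m³ = 9.81 kN/m³.
Let θ = 47° be the plate's angle to the horizontal; measure y along the incline from where the plane meets the free surface. Vertical depth h = y·sinθ with sinθ = 0.731354.
The centroid is at the centre, 1.5 m below the top of the plate, so y_c = 5.7 + 1.5 = 7.2 m and h_c = 7.2 × 0.731354 = 5.26575 m.
A = π(1.5)² = 7.06858 m².
Resultant F = γ·h_c·A = 9.81 × 5.26575 × 7.06858 = 365.142 kN.
I_c = πr⁴/4 = π × 1.5⁴/4 = 3.97608 m⁴.
Centre of pressure: y_p = y_c + I_c/(y_c·A) = 7.2 + 3.97608/(7.2 × 7.06858) = 7.2 + 0.0781251 = 7.27813 m along the plane.
The resultant acts 1.5 + 0.0781251 = 1.57813 m (along the plate) below the hinge at the top edge, so the moment about the hinge is M = F × 1.57813 = 365.142 × 1.57813 = 576.242 kN·m.
A normal force at the bottom, 3 m from the hinge, must supply this moment: P = 576.242/3 = 192.081 kN.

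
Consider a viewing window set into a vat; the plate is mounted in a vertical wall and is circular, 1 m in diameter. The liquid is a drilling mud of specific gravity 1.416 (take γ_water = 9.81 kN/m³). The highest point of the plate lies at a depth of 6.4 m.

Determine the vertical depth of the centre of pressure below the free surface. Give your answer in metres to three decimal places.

h_p = 6.909 m

γ = 1.416 × 9.81 = 13.89096 kN/m³.
The centroid is at the centre, 0.5 m below the top of the plate, so the centroid depth is h_c = 6.4 + 0.5 = 6.9 m.
A = π(0.5)² = 0.785398 m².
Resultant F = γ·h_c·A = 13.89096 × 6.9 × 0.785398 = 75.2785 kN.
I_c = πr⁴/4 = π × 0.5⁴/4 = 0.0490874 m⁴.
Centre of pressure: y_p = y_c + I_c/(y_c·A) = 6.9 + 0.0490874/(6.9 × 0.785398) = 6.9 + 0.00905798 = 6.90906 m along the plane.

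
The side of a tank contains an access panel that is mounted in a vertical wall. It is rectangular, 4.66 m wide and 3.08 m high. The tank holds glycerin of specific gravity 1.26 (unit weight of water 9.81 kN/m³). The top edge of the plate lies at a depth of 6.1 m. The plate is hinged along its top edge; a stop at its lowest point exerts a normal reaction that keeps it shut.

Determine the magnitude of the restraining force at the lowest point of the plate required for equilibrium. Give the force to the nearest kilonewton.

γ = 1.26 × 9.81 = 12.3606 kN/m³.
The centroid lies 3.08/2 = 1.54 m below the top edge, so the centroid depth is h_c = 6.1 + 1.54 = 7.64 m.
A = 4.66 × 3.08 = 14.3528 m².
Resultant F = γ·h_c·A = 12.3606 × 7.64 × 14.3528 = 1355.41 kN.
I_c = b·h³/12 = 4.66 × 3.08³/12 = 11.3464 m⁴.
Centre of pressure: y_p = y_c + I_c/(y_c·A) = 7.64 + 11.3464/(7.64 × 14.3528) = 7.64 + 0.103473 = 7.74347 m along the plane.
The resultant acts 1.54 + 0.103473 = 1.64347 m (along the plate) below the hinge at the top edge, so the moment about the hinge is M = F × 1.64347 = 1355.41 × 1.64347 = 2227.58 kN·m.
A normal force at the bottom, 3.08 m from the hinge, must supply this moment: P = 2227.58/3.08 = 723.24 kN.

P ≈ 723 kN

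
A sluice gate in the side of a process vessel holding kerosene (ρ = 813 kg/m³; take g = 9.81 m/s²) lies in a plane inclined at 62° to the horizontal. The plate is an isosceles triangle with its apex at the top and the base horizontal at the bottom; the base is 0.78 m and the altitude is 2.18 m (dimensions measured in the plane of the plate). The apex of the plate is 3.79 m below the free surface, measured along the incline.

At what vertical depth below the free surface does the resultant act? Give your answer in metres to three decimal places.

h_p = 4.674 m

γ = ρg = 813 × 9.81 / 1000 = 7.97553 kN/m³.
Let θ = 62° be the plate's angle to the horizontal; measure y along the incline from where the plane meets the free surface. Vertical depth h = y·sinθ with sinθ = 0.882948.
With the apex up, the centroid sits 2h/3 = 2 × 2.18/3 = 1.45333 m below the apex, so y_c = 3.79 + 1.45333 = 5.24333 m and h_c = 5.24333 × 0.882948 = 4.62959 m.
A = ½ × 0.78 × 2.18 = 0.8502 m².
Resultant F = γ·h_c·A = 7.97553 × 4.62959 × 0.8502 = 31.3923 kN.
I_c = b·h³/36 = 0.78 × 2.18³/36 = 0.224472 m⁴.
Centre of pressure: y_p = y_c + I_c/(y_c·A) = 5.24333 + 0.224472/(5.24333 × 0.8502) = 5.24333 + 0.050354 = 5.29368 m along the plane.
Vertically, h_p = y_p·sinθ = 5.29368 × 0.882948 = 4.67404 m.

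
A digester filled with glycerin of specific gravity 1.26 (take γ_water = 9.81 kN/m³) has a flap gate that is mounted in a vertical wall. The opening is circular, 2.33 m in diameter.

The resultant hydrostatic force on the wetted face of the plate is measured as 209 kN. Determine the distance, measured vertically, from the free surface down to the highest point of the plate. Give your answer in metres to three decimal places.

d_top ≈ 2.801 m

γ = 1.26 × 9.81 = 12.3606 kN/m³.
A = π(1.165)² = 4.26385 m².
From F = γ·h_c·A, the centroid depth is h_c = 209/(12.3606 × 4.26385) = 3.96556 m.
The centroid is at the centre, 1.165 m below the top of the plate, so the highest point sits at h_top = 3.96556 − 1.165 = 2.80056 m below the surface.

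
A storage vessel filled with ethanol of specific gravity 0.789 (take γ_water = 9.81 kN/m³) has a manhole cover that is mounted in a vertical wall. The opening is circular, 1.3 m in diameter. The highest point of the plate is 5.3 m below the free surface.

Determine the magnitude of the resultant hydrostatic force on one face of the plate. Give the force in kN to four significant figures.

γ = 0.789 × 9.81 = 7.74009 kN/m³.
The centroid is at the centre, 0.65 m below the top of the plate, so the centroid depth is h_c = 5.3 + 0.65 = 5.95 m.
A = π(0.65)² = 1.32732 m².
Resultant F = γ·h_c·A = 7.74009 × 5.95 × 1.32732 = 61.1278 kN.

F ≈ 61.13 kN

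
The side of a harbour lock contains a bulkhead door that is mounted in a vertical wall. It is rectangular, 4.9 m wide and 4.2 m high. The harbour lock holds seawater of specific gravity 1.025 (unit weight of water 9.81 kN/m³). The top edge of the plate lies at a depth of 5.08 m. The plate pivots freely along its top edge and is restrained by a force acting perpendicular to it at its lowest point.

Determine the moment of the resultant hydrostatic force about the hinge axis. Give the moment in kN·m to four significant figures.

γ = 1.025 × 9.81 = 10.05525 kN/m³.
The centroid lies 4.2/2 = 2.1 m below the top edge, so the centroid depth is h_c = 5.08 + 2.1 = 7.18 m.
A = 4.9 × 4.2 = 20.58 m².
Resultant F = γ·h_c·A = 10.05525 × 7.18 × 20.58 = 1485.81 kN.
I_c = b·h³/12 = 4.9 × 4.2³/12 = 30.2526 m⁴.
Centre of pressure: y_p = y_c + I_c/(y_c·A) = 7.18 + 30.2526/(7.18 × 20.58) = 7.18 + 0.204735 = 7.38474 m along the plane.
The resultant acts 2.1 + 0.204735 = 2.30473 m (along the plate) below the hinge at the top edge, so the moment about the hinge is M = F × 2.30473 = 1485.81 × 2.30473 = 3424.39 kN·m.

M ≈ 3424 kN·m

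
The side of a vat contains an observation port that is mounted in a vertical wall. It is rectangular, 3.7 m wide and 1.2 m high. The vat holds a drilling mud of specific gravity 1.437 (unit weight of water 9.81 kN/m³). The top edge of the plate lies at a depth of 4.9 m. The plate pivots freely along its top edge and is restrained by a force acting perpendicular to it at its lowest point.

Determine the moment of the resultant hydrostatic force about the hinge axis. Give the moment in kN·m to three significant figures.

γ = 1.437 × 9.81 = 14.09697 kN/m³.
The centroid lies 1.2/2 = 0.6 m below the top edge, so the centroid depth is h_c = 4.9 + 0.6 = 5.5 m.
A = 3.7 × 1.2 = 4.44 m².
Resultant F = γ·h_c·A = 14.09697 × 5.5 × 4.44 = 344.248 kN.
I_c = b·h³/12 = 3.7 × 1.2³/12 = 0.5328 m⁴.
Centre of pressure: y_p = y_c + I_c/(y_c·A) = 5.5 + 0.5328/(5.5 × 4.44) = 5.5 + 0.0218182 = 5.52182 m along the plane.
The resultant acts 0.6 + 0.0218182 = 0.621818 m (along the plate) below the hinge at the top edge, so the moment about the hinge is M = F × 0.621818 = 344.248 × 0.621818 = 214.06 kN·m.

M ≈ 214 kN·m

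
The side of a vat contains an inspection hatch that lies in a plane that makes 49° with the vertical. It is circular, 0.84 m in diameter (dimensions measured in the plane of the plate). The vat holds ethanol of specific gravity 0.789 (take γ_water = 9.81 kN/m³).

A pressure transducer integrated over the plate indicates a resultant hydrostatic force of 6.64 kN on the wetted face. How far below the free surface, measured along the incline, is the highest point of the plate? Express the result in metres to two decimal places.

y_top ≈ 1.94 m

γ = 0.789 × 9.81 = 7.74009 kN/m³.
A = π(0.42)² = 0.554177 m².
From F = γ·h_c·A, the centroid depth is h_c = 6.64/(7.74009 × 0.554177) = 1.54801 m.
The plate makes 49° with the vertical, i.e. θ = 90° − 49° = 41° to the horizontal. Measuring y along the incline from the free-surface line, vertical depth h = y·sinθ with sinθ = 0.656059.
Along the incline, y_c = h_c/sinθ = 1.54801/0.656059 = 2.35956 m.
The centroid is at the centre, 0.42 m below the top of the plate, so the highest point sits at y_top = 2.35956 − 0.42 = 1.93956 m along the incline.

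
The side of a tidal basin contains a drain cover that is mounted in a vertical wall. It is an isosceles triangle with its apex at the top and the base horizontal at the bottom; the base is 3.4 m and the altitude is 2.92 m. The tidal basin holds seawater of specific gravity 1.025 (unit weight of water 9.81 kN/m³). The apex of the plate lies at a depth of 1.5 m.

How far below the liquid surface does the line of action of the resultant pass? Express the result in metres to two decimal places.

γ = 1.025 × 9.81 = 10.05525 kN/m³.
With the apex up, the centroid sits 2h/3 = 2 × 2.92/3 = 1.94667 m below the apex, so the centroid depth is h_c = 1.5 + 1.94667 = 3.44667 m.
A = ½ × 3.4 × 2.92 = 4.964 m².
Resultant F = γ·h_c·A = 10.05525 × 3.44667 × 4.964 = 172.038 kN.
I_c = b·h³/36 = 3.4 × 2.92³/36 = 2.35139 m⁴.
Centre of pressure: y_p = y_c + I_c/(y_c·A) = 3.44667 + 2.35139/(3.44667 × 4.964) = 3.44667 + 0.137434 = 3.5841 m along the plane.

h_p = 3.58 m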